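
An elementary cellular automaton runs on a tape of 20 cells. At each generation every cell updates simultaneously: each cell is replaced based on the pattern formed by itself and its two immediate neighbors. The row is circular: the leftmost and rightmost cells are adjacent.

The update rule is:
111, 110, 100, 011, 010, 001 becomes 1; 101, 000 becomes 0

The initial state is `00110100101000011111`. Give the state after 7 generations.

11110111101111111111

11110111101100111111
11110111101111111111
11110111101111111111  (fixed point — unchanged through generation 7)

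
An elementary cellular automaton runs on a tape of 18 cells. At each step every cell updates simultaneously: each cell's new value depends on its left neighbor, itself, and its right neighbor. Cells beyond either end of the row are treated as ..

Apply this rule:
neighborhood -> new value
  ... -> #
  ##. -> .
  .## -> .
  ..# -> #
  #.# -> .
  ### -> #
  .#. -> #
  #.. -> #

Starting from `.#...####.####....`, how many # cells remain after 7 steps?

9

step 1: #####.##...##.####
step 2: .###....###....##.
step 3: #.#.####.#.####..#
step 4: #.#..##..#..##.###
step 5: #.###..#####....#.
step 6: #..#.##.###.######
step 7: ####.....#...####.
count of #: 9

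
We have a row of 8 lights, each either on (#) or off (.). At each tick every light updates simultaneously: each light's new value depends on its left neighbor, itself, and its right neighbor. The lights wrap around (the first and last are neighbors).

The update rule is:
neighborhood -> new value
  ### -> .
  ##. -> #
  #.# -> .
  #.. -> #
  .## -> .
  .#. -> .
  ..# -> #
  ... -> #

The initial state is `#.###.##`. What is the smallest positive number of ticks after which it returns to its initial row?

tick 1: #...#...
tick 2: .###.###
tick 3: ...#...#
tick 4: ###.###.
tick 5: ..#...#.
tick 6: ##.###.#
tick 7: .#...#..
tick 8: #.###.##

8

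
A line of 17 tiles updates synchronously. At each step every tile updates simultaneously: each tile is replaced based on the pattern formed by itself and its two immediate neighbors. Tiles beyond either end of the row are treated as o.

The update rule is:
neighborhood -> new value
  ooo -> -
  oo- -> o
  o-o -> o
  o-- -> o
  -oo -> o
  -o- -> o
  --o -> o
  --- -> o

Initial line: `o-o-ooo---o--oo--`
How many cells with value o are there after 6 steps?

step 1: ooooo-ooooooooooo
step 2: ----ooo----------
step 3: ooooo-ooooooooooo  (repeats step 1; period 2)
step 6: ----ooo----------
count of o: 3

3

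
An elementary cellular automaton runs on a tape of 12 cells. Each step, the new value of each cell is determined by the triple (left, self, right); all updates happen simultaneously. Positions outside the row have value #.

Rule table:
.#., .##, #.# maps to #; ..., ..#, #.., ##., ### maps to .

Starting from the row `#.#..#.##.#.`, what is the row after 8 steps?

.....#..#...

step 1: .##..###.###
step 2: ##...#..##..
step 3: .....#..#...
step 4: .....#..#...  (fixed point — unchanged through step 8)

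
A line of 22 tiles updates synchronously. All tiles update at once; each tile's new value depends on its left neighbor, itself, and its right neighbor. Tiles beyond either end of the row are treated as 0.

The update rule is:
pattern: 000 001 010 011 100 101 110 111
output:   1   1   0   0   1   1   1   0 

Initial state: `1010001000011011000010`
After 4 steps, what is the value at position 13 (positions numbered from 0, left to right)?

step 1: 0101110111101101111101
step 2: 1010011000110110000110
step 3: 0101101111011011111011
step 4: 1010110001101100001101
position 13 holds 1

1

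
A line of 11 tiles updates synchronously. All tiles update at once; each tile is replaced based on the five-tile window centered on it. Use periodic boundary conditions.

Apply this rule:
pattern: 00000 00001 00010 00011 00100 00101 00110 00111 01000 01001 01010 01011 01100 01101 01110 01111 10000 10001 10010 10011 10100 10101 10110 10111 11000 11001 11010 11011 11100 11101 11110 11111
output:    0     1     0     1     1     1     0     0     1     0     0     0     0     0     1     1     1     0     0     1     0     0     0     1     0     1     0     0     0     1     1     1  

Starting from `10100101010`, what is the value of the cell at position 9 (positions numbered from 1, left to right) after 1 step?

0

00000100000
position 9 holds 0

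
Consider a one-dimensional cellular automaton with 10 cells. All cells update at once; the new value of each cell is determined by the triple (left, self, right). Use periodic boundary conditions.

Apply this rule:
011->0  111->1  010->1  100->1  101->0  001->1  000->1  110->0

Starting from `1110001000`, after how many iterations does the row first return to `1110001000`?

0101111111
0100111110
1111011101
1110001000

4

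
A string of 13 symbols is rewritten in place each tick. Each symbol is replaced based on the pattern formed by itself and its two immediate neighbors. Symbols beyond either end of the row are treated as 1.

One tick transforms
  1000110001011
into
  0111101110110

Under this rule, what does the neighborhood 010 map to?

At position 9 the neighborhood is 010; the next row has 0 there.

0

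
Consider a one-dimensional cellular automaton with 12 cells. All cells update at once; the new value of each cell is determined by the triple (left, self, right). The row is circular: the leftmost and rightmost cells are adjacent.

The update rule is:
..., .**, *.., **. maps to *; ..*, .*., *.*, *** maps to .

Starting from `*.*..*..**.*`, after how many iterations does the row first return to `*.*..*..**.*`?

12

*..*..*.**.*
**..*...**.*
.**..**.**.*
.***.**.**..
.*.*.**.****
.....**.*..*
****.**..*..
*..*.***..*.
.*...*.**...
..**...*****
*.****.*...*
*.*..*..**.*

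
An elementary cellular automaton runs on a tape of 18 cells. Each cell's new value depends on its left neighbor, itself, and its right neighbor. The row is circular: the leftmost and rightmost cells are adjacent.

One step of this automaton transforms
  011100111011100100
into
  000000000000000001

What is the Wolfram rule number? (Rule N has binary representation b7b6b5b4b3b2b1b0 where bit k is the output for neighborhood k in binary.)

1

position 2: 111 → 0  (bit 7 = 0)
position 3: 110 → 0  (bit 6 = 0)
position 9: 101 → 0  (bit 5 = 0)
position 4: 100 → 0  (bit 4 = 0)
position 1: 011 → 0  (bit 3 = 0)
position 15: 010 → 0  (bit 2 = 0)
position 0: 001 → 0  (bit 1 = 0)
position 17: 000 → 1  (bit 0 = 1)
bits b7..b0 = 00000001 = 1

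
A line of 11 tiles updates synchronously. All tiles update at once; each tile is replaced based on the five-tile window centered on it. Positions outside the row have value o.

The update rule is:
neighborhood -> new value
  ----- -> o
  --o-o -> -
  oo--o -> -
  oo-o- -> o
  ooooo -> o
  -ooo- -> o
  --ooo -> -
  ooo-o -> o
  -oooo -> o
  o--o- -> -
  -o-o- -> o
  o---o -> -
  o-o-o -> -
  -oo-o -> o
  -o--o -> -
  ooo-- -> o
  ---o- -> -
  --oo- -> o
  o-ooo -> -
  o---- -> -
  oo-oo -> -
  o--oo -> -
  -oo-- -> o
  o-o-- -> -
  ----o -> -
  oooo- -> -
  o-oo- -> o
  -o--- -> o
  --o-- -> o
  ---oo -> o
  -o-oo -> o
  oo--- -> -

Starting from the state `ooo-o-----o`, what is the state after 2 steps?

o-ooo-o-o-o

o-oo-o-o-o-
o-ooo-o-o-o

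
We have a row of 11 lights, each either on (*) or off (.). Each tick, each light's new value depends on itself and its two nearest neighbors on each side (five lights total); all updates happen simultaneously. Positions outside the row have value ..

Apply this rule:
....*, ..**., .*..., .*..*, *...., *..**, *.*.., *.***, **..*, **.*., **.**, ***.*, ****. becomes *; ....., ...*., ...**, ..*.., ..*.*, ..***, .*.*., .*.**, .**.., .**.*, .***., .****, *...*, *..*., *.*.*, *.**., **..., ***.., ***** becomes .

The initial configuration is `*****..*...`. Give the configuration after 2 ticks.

tick 1: ...*.*..**.
tick 2: .*...****..

.*...****..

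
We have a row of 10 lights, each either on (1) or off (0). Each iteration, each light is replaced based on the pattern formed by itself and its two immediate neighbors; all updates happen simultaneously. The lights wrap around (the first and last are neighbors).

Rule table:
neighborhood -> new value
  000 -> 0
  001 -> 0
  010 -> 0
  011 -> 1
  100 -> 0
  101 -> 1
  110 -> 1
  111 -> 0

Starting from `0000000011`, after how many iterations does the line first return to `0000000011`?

iteration 1: 0000000011

1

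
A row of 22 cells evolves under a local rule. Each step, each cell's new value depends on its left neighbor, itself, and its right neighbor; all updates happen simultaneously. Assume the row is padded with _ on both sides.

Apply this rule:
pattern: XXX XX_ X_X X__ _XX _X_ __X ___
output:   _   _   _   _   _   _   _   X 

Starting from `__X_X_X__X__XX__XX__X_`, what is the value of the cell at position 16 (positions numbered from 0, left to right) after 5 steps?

X_____________________
__XXXXXXXXXXXXXXXXXXXX
X_____________________  (repeats step 1; period 2)
step 5: X_____________________
position 16 holds _

_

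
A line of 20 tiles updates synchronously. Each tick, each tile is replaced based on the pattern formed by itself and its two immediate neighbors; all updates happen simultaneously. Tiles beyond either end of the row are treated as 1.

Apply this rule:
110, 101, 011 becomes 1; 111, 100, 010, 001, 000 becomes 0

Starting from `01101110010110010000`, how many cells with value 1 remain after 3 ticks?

3

11111010001110000000
00001100001010000000
00001100000100000000
count of 1: 3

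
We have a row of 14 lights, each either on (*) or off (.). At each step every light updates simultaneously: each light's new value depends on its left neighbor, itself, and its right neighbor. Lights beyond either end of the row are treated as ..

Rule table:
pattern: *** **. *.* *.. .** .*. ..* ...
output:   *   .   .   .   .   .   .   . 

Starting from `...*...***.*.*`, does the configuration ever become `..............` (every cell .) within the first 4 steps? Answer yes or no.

yes

........*.....
..............
all cells are . at step 2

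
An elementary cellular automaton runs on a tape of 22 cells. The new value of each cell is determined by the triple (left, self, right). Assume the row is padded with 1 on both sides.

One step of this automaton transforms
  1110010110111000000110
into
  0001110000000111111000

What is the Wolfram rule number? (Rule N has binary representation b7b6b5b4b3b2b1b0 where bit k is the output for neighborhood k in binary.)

23

position 0: 111 → 0  (bit 7 = 0)
position 2: 110 → 0  (bit 6 = 0)
position 6: 101 → 0  (bit 5 = 0)
position 3: 100 → 1  (bit 4 = 1)
position 7: 011 → 0  (bit 3 = 0)
position 5: 010 → 1  (bit 2 = 1)
position 4: 001 → 1  (bit 1 = 1)
position 14: 000 → 1  (bit 0 = 1)
bits b7..b0 = 00010111 = 23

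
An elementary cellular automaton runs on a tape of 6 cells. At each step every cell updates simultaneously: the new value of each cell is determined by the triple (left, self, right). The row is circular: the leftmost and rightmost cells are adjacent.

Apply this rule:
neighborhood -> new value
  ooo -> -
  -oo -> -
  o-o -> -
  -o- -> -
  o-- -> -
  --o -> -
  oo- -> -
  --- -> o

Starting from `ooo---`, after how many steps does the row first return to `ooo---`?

2

step 1: ----o-
step 2: ooo---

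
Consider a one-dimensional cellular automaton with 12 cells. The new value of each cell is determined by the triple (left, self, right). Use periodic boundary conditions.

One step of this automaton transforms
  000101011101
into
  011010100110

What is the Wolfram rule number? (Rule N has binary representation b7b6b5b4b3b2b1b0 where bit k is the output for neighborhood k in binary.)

99

position 8: 111 → 0  (bit 7 = 0)
position 9: 110 → 1  (bit 6 = 1)
position 4: 101 → 1  (bit 5 = 1)
position 0: 100 → 0  (bit 4 = 0)
position 7: 011 → 0  (bit 3 = 0)
position 3: 010 → 0  (bit 2 = 0)
position 2: 001 → 1  (bit 1 = 1)
position 1: 000 → 1  (bit 0 = 1)
bits b7..b0 = 01100011 = 99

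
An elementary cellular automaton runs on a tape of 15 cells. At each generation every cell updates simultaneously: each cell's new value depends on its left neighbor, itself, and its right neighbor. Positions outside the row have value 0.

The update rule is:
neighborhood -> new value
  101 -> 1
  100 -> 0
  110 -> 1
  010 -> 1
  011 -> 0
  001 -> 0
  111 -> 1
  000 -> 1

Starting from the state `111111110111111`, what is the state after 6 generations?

111000111111111

011111111011111
001111111101111
100111111110111
100011111111011
101001111111101
111000111111111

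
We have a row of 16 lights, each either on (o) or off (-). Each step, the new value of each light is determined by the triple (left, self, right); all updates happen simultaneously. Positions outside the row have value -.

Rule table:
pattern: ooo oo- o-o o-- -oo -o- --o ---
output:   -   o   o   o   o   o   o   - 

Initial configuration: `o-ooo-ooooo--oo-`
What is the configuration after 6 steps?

ooo-ooo---oooooo
o-ooo-oo-oo----o
ooo-oooooooo--oo
o-ooo------ooooo
ooo-oo----oo---o
o-ooooo--oooo-oo

o-ooooo--oooo-oo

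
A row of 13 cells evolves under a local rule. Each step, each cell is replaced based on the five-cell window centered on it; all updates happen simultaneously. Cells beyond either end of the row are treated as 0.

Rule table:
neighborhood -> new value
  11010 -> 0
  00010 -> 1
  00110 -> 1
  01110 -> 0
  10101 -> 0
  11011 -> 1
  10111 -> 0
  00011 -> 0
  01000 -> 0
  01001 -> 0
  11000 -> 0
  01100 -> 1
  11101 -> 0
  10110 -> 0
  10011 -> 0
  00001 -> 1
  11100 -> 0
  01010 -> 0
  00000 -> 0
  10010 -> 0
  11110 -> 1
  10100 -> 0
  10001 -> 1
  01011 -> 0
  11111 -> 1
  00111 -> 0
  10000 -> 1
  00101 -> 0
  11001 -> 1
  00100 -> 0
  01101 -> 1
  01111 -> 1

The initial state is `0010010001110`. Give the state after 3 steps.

1100001100010

step 1: 1100000100000
step 2: 1101011001000
step 3: 1100001100010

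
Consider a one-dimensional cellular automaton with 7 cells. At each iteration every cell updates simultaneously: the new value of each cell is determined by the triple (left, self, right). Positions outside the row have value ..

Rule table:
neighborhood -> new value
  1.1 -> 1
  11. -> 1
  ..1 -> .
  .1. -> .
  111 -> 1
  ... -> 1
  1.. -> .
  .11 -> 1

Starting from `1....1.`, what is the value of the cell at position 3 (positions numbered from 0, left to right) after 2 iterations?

..11...
1.11.11
position 3 holds 1

1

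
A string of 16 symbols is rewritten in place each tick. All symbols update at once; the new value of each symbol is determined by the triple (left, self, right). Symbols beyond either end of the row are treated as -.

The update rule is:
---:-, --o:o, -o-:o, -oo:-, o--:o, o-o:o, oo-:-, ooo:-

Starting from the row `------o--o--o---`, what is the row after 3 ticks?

-----ooooooooo--
----o---------o-
---ooo-------ooo

---ooo-------ooo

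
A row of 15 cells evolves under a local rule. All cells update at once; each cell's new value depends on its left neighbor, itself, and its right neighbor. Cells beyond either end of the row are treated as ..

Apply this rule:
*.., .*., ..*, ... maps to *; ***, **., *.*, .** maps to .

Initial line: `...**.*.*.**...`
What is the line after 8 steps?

***...*.*...***
...****.****...
***.........***
...*********...
***.........***  (repeats step 3; period 2)
step 8: ...*********...

...*********...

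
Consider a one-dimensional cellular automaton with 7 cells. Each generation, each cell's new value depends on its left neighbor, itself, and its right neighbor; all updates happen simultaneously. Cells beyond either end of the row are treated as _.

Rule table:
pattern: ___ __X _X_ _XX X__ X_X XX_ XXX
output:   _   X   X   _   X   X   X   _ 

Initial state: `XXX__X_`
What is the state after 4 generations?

__XXXXX
_X____X
XXX__XX
__XXX_X

__XXX_X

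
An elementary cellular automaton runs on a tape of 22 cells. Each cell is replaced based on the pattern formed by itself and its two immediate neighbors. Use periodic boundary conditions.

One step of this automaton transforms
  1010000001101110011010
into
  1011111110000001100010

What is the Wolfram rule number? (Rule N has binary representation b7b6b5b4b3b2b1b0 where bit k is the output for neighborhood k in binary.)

23

position 13: 111 → 0  (bit 7 = 0)
position 10: 110 → 0  (bit 6 = 0)
position 1: 101 → 0  (bit 5 = 0)
position 3: 100 → 1  (bit 4 = 1)
position 9: 011 → 0  (bit 3 = 0)
position 0: 010 → 1  (bit 2 = 1)
position 8: 001 → 1  (bit 1 = 1)
position 4: 000 → 1  (bit 0 = 1)
bits b7..b0 = 00010111 = 23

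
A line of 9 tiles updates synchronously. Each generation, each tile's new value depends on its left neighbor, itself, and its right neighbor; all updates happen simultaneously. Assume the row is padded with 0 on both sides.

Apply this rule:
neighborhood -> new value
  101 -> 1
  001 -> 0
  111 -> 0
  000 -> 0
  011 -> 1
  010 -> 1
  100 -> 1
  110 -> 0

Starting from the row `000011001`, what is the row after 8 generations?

000010101
000011111
000010000
000011000
000010100
000011110
000010001
000011001

000011001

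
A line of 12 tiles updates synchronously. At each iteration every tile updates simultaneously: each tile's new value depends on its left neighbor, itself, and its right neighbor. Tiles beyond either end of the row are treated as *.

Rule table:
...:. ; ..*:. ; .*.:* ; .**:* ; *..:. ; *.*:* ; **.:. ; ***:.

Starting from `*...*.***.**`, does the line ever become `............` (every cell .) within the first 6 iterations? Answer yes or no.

no

....***..**.
....*....*.*
....*....***
....*....*..
....*....*..  (fixed point — unchanged through iteration 6)
iteration 6 is ....*....*.., still not uniform .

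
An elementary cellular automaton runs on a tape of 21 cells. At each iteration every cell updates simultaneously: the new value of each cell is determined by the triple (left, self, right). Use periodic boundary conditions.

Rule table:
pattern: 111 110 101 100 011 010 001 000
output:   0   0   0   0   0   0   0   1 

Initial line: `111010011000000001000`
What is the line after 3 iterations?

000000000011111100010

000000000011111100010
111111111000000001000
000000000011111100010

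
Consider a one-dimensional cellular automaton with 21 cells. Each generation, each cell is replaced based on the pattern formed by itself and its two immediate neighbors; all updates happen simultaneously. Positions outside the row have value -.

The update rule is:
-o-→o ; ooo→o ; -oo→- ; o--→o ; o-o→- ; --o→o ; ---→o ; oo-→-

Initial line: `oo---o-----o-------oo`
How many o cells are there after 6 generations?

15

--ooooooooooooooooo--
oo-ooooooooooooooo-oo
----ooooooooooooo----
oooo-ooooooooooo-oooo
-oo---ooooooooo---oo-
o--ooo-ooooooo-ooo--o
count of o: 15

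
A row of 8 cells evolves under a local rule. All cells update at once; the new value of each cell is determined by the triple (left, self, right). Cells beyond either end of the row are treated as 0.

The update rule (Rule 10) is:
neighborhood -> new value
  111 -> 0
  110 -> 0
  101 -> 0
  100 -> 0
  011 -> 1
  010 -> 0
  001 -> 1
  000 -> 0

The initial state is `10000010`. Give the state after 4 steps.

00100000

00000100
00001000
00010000
00100000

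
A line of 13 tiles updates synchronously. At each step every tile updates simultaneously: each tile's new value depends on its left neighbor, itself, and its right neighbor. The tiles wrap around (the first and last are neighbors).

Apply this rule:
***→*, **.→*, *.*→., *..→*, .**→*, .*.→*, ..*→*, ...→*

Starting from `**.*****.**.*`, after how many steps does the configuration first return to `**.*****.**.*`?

step 1: **.*****.**.*

1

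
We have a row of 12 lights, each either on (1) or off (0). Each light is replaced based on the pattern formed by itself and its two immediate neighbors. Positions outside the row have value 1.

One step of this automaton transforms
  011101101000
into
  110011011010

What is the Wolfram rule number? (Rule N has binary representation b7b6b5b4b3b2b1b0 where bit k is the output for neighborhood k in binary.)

45

position 2: 111 → 0  (bit 7 = 0)
position 3: 110 → 0  (bit 6 = 0)
position 0: 101 → 1  (bit 5 = 1)
position 9: 100 → 0  (bit 4 = 0)
position 1: 011 → 1  (bit 3 = 1)
position 8: 010 → 1  (bit 2 = 1)
position 11: 001 → 0  (bit 1 = 0)
position 10: 000 → 1  (bit 0 = 1)
bits b7..b0 = 00101101 = 45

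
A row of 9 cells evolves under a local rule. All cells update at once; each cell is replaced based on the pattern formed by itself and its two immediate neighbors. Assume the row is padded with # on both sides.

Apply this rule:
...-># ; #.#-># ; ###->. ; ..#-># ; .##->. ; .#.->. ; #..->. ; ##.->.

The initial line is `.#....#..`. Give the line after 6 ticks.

.#..#..#.

#..###..#
..#....#.
.#..###.#
#..#...#.
..#..##.#
.#..#..#.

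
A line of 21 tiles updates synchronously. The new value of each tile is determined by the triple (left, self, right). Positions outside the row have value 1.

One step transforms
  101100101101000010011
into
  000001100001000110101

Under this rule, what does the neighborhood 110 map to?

At position 0 the neighborhood is 110; the next row has 0 there.

0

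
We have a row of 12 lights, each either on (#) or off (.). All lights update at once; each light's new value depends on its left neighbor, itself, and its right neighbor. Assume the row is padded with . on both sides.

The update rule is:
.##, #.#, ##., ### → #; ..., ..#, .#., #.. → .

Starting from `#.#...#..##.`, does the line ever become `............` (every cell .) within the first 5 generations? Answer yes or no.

no

generation 1: .#.......##.
generation 2: .........##.
generation 3: .........##.  (fixed point — unchanged through generation 5)
generation 5 is .........##., still not uniform .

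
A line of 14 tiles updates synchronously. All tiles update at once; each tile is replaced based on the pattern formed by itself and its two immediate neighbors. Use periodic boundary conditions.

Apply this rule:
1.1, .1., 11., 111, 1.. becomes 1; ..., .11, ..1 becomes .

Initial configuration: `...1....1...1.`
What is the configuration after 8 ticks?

...11...11..11
1...11...11..1
11...11...11..
.11...11...11.
..11...11...11
1..11...11...1
11..11...11...
.11..11...11..

.11..11...11..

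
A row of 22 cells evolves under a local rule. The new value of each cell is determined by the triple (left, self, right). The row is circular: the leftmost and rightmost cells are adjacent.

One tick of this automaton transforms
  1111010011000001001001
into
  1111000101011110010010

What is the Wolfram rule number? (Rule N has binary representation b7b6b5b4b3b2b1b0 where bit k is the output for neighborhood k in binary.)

195

position 0: 111 → 1  (bit 7 = 1)
position 3: 110 → 1  (bit 6 = 1)
position 4: 101 → 0  (bit 5 = 0)
position 6: 100 → 0  (bit 4 = 0)
position 8: 011 → 0  (bit 3 = 0)
position 5: 010 → 0  (bit 2 = 0)
position 7: 001 → 1  (bit 1 = 1)
position 11: 000 → 1  (bit 0 = 1)
bits b7..b0 = 11000011 = 195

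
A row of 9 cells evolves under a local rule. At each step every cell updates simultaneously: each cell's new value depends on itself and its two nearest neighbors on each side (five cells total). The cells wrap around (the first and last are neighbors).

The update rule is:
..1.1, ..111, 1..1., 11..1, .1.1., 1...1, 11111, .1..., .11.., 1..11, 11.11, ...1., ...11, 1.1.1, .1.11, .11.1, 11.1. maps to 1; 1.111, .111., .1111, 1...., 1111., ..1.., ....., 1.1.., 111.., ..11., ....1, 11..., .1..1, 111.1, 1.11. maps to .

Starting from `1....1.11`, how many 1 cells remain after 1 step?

step 1: ....111..
count of 1: 3

3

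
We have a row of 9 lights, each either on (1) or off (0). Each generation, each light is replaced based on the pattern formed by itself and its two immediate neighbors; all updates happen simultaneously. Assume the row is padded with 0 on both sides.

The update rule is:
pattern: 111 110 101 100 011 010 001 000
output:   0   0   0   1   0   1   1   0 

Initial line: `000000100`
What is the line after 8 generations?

000000100

000001110
000010001
000111011
001000000
011100000
100010000
110111000
000000100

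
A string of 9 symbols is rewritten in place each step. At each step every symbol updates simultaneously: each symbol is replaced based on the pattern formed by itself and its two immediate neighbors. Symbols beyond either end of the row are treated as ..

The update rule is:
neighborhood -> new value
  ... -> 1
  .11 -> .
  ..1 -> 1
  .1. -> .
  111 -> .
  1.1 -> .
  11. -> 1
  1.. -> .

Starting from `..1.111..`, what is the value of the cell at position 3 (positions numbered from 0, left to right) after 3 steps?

step 1: 11....1.1
step 2: .1.111...
step 3: 1....1.11
position 3 holds .

.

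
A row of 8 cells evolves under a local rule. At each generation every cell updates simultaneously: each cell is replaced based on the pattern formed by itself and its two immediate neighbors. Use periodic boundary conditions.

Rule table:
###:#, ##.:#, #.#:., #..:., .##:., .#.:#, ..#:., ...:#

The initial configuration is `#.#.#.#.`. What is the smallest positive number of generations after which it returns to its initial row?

1

#.#.#.#.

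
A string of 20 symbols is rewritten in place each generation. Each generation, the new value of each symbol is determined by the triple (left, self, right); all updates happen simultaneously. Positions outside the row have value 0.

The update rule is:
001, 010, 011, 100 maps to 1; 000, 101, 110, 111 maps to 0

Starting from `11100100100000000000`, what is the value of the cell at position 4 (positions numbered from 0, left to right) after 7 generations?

0

10011111110000000000
11110000001000000000
10001000011100000000
11011100110010000000
10010011101111000000
11111110001000100000
10000001011101110000
position 4 holds 0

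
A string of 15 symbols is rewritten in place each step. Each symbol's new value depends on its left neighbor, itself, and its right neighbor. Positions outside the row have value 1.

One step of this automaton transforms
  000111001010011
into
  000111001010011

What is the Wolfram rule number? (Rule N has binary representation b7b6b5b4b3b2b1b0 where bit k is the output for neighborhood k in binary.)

204

position 4: 111 → 1  (bit 7 = 1)
position 5: 110 → 1  (bit 6 = 1)
position 9: 101 → 0  (bit 5 = 0)
position 0: 100 → 0  (bit 4 = 0)
position 3: 011 → 1  (bit 3 = 1)
position 8: 010 → 1  (bit 2 = 1)
position 2: 001 → 0  (bit 1 = 0)
position 1: 000 → 0  (bit 0 = 0)
bits b7..b0 = 11001100 = 204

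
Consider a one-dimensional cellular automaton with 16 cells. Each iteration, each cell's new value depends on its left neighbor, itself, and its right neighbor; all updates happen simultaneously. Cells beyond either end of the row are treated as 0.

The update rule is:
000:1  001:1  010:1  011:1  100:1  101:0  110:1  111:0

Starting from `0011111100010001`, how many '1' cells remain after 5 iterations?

1110000111111111
1011111100000001
1010000111111111
1011111100000001  (repeats iteration 2; period 2)
iteration 5: 1010000111111111
count of 1: 11

11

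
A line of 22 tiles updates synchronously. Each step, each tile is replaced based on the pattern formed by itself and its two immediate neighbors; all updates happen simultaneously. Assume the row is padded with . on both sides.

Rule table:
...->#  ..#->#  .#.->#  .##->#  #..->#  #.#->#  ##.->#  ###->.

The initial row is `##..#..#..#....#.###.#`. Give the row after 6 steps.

#................###.#

##################.###
#................###.#
##################.###  (repeats step 1; period 2)
step 6: #................###.#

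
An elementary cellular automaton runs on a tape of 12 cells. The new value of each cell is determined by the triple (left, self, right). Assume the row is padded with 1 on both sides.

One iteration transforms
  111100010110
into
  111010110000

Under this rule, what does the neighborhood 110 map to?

At position 3 the neighborhood is 110; the next row has 0 there.

0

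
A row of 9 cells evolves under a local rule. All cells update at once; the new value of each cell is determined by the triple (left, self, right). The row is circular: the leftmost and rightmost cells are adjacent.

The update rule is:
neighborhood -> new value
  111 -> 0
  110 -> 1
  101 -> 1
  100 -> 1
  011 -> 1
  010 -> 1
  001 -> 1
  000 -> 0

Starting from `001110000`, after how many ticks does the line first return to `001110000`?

6

011011000
111111100
100000111
110001100
111011111
001110000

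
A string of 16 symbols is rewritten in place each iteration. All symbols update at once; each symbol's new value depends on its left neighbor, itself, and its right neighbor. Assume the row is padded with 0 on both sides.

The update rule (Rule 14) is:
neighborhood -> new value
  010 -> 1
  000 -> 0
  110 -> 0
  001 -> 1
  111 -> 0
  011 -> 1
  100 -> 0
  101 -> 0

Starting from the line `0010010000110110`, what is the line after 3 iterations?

1001100110011000

iteration 1: 0110110001100100
iteration 2: 1100100011001100
iteration 3: 1001100110011000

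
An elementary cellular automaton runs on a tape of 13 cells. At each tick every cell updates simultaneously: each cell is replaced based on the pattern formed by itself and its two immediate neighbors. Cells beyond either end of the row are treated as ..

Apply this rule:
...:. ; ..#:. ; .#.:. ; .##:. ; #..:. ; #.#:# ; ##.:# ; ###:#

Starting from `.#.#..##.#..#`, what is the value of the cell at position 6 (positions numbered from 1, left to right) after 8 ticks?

.

..#....##....
........#....
.............
.............  (fixed point — unchanged through tick 8)
position 6 holds .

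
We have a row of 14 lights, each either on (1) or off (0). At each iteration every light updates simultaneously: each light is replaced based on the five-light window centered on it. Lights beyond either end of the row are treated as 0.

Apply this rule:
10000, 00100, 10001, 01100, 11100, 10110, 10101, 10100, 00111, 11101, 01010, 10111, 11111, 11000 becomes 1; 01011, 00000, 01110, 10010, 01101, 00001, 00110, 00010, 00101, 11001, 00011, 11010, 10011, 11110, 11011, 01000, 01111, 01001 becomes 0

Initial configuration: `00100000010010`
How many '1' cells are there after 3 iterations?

00101000010010
00011010010010
00000010010010
count of 1: 3

3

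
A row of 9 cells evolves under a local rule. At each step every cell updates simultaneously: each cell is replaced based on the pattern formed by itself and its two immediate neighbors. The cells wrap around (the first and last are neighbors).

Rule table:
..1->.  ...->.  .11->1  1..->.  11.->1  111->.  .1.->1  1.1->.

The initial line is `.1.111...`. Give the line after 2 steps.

.1.1.1...

.1.1.1...
.1.1.1...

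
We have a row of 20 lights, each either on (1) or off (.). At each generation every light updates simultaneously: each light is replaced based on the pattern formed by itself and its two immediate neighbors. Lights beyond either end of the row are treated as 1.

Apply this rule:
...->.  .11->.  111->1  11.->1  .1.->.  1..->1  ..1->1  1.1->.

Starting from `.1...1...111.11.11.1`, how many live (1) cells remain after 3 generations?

..1.1.1.1.11..1..1..
11.........111.11.11
111.......1.11..1..1
count of 1: 8

8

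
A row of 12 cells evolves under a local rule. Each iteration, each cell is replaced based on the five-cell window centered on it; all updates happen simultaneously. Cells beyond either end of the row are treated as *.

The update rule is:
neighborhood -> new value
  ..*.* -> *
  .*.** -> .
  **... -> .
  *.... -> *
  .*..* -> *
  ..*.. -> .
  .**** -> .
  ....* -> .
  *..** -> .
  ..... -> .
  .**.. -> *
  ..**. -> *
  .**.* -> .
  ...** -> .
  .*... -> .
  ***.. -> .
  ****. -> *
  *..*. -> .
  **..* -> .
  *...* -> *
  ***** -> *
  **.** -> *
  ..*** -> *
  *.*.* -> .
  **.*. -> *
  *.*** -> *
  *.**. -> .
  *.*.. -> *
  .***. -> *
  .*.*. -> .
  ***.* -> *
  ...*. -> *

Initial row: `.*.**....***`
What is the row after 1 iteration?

*...*.*..*.*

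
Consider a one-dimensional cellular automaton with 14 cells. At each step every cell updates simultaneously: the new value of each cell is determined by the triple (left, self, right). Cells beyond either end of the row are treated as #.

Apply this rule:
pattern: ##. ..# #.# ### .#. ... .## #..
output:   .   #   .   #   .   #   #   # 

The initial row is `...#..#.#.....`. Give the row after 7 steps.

..############

###.##...#####
##..#.########
#.##..########
..#.##########
##..##########
#.############
..############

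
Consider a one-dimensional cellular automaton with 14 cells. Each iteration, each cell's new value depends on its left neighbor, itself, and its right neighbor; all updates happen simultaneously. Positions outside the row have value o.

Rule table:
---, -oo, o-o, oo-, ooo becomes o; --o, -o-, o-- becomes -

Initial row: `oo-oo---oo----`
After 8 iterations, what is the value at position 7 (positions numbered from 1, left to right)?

o

iteration 1: ooooo-o-oo-oo-
iteration 2: oooooo-ooooooo
iteration 3: oooooooooooooo
iteration 4: oooooooooooooo  (fixed point — unchanged through iteration 8)
position 7 holds o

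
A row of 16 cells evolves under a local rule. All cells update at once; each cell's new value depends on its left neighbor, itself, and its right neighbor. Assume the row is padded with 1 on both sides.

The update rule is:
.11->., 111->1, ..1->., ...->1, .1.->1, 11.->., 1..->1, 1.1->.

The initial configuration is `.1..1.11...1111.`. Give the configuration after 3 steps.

.11.1...11..11..
....111...1...1.
111..1.11.111.1.

111..1.11.111.1.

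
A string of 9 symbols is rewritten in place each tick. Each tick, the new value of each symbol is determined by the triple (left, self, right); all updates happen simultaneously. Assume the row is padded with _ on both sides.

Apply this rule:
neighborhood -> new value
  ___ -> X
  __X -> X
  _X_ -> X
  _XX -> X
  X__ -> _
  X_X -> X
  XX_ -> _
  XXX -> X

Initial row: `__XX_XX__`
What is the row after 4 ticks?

XXX__XX__

tick 1: XXX_XX__X
tick 2: XX_XX__XX
tick 3: X_XX__XX_
tick 4: XXX__XX__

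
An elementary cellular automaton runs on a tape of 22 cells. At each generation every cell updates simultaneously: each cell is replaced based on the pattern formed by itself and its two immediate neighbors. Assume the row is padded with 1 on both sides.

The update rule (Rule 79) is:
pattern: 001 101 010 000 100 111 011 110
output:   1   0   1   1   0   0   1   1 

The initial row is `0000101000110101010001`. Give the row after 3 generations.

0101101010110101010101

0111101011110101010111
0100101010010101010100
0101101010110101010101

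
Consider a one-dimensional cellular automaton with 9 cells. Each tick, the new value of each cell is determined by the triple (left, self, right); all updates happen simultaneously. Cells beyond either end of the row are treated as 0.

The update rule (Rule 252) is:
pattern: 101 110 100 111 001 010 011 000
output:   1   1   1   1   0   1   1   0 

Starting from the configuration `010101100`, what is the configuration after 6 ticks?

011111111

tick 1: 011111110
tick 2: 011111111
tick 3: 011111111  (fixed point — unchanged through tick 6)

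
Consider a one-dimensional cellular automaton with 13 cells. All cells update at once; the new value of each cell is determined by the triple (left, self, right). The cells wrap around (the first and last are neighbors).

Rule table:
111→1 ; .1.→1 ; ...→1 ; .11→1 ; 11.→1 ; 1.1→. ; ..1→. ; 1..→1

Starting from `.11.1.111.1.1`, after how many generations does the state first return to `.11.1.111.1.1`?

.11.1.111.1.1

1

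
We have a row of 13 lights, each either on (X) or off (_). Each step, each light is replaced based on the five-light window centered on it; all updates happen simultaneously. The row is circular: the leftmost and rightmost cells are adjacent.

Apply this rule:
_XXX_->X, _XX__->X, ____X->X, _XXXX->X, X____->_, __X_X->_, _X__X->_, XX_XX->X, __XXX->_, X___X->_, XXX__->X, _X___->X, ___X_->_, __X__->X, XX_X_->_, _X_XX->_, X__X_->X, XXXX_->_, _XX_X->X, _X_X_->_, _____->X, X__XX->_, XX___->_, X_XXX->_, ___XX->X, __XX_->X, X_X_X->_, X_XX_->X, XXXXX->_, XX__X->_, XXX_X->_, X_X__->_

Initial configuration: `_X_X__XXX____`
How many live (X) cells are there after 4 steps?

6

_______XX__XX
__XXXXXXX__XX
___X____X__XX
___XX_X_X__XX
count of X: 6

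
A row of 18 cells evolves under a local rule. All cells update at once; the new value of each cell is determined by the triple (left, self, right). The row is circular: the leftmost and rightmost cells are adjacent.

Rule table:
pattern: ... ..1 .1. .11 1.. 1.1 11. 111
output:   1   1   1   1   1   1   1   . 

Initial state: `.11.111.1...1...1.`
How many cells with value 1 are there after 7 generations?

17

11111.111111111111
....111...........
11111.111111111111  (repeats generation 1; period 2)
generation 7: 11111.111111111111
count of 1: 17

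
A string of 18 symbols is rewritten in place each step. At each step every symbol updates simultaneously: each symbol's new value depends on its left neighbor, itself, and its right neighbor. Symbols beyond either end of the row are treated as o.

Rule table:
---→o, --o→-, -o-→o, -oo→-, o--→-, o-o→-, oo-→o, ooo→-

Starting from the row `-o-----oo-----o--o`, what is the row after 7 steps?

-o-o-o--o-o-o-o-o-

-o-ooo--o-ooo-o---
-o---o--o---o-o-o-
-o-o-o--o-o-o-o-o-
-o-o-o--o-o-o-o-o-  (fixed point — unchanged through step 7)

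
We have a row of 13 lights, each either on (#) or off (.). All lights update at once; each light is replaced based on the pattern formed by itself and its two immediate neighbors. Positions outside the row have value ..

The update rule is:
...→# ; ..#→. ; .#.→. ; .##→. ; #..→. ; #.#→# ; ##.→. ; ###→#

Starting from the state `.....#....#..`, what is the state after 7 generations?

####...##...#
.##..#....#..
.......##...#
######....#..
.####..##...#
..##......#..
#....####...#

#....####...#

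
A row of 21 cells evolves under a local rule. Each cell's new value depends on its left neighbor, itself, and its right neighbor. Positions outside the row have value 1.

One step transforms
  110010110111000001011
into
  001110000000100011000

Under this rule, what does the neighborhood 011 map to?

At position 6 the neighborhood is 011; the next row has 0 there.

0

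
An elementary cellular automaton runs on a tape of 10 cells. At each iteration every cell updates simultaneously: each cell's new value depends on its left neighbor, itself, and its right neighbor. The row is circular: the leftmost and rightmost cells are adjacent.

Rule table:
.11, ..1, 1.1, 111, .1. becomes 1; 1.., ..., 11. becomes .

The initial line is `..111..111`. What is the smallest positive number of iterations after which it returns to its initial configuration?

iteration 1: .111..111.
iteration 2: 111..111..
iteration 3: 11..111..1
iteration 4: 1..111..11
iteration 5: ..111..111

5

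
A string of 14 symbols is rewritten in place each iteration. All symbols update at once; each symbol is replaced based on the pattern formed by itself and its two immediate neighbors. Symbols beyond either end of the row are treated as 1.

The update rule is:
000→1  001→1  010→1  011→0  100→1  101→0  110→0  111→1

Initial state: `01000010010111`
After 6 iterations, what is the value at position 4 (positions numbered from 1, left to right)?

0

iteration 1: 01111111110011
iteration 2: 00111111101101
iteration 3: 11011111000000
iteration 4: 10001110111111
iteration 5: 01110100011111
iteration 6: 00100111101111
position 4 holds 0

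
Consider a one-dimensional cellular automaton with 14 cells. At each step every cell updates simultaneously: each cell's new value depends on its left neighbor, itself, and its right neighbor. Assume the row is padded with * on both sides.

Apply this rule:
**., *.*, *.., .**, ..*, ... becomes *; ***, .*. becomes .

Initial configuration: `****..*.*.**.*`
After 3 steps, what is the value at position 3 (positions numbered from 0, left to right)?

...***.*.*****
****.**.**....
...***********
position 3 holds *

*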